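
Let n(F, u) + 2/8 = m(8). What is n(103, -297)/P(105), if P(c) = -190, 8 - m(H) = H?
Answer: 1/760 ≈ 0.0013158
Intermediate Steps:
m(H) = 8 - H
n(F, u) = -1/4 (n(F, u) = -1/4 + (8 - 1*8) = -1/4 + (8 - 8) = -1/4 + 0 = -1/4)
n(103, -297)/P(105) = -1/4/(-190) = -1/4*(-1/190) = 1/760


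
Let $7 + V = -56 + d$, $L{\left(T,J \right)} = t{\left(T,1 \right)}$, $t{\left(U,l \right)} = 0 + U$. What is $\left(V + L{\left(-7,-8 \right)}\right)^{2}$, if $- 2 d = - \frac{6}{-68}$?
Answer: $\frac{22686169}{4624} \approx 4906.2$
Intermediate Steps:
$d = - \frac{3}{68}$ ($d = - \frac{\left(-6\right) \frac{1}{-68}}{2} = - \frac{\left(-6\right) \left(- \frac{1}{68}\right)}{2} = \left(- \frac{1}{2}\right) \frac{3}{34} = - \frac{3}{68} \approx -0.044118$)
$t{\left(U,l \right)} = U$
$L{\left(T,J \right)} = T$
$V = - \frac{4287}{68}$ ($V = -7 - \frac{3811}{68} = - \frac{4287}{68} \approx -63.044$)
$\left(V + L{\left(-7,-8 \right)}\right)^{2} = \left(- \frac{4287}{68} - 7\right)^{2} = \left(- \frac{4763}{68}\right)^{2} = \frac{22686169}{4624}$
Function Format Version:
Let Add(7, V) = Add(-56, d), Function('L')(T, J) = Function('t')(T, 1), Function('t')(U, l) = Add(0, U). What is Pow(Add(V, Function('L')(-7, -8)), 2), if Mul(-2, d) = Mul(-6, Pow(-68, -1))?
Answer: Rational(22686169, 4624) ≈ 4906.2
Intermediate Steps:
d = Rational(-3, 68) (d = Mul(Rational(-1, 2), Mul(-6, Pow(-68, -1))) = Mul(Rational(-1, 2), Mul(-6, Rational(-1, 68))) = Mul(Rational(-1, 2), Rational(3, 34)) = Rational(-3, 68) ≈ -0.044118)
Function('t')(U, l) = U
Function('L')(T, J) = T
V = Rational(-4287, 68) (V = Add(-7, Add(-56, Rational(-3, 68))) = Add(-7, Rational(-3811, 68)) = Rational(-4287, 68) ≈ -63.044)
Pow(Add(V, Function('L')(-7, -8)), 2) = Pow(Add(Rational(-4287, 68), -7), 2) = Pow(Rational(-4763, 68), 2) = Rational(22686169, 4624)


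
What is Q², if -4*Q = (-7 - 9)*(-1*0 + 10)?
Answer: 1600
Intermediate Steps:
Q = 40 (Q = -(-7 - 9)*(-1*0 + 10)/4 = -(-4)*(0 + 10) = -(-4)*10 = -¼*(-160) = 40)
Q² = 40² = 1600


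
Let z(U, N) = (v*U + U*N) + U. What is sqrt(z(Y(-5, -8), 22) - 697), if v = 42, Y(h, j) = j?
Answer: I*sqrt(1217) ≈ 34.885*I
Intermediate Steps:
z(U, N) = 43*U + N*U (z(U, N) = (42*U + U*N) + U = (42*U + N*U) + U = 43*U + N*U)
sqrt(z(Y(-5, -8), 22) - 697) = sqrt(-8*(43 + 22) - 697) = sqrt(-8*65 - 697) = sqrt(-520 - 697) = sqrt(-1217) = I*sqrt(1217)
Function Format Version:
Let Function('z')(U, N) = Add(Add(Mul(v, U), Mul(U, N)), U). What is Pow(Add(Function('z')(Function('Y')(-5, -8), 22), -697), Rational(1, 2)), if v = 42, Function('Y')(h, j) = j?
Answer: Mul(I, Pow(1217, Rational(1, 2))) ≈ Mul(34.885, I)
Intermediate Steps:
Function('z')(U, N) = Add(Mul(43, U), Mul(N, U)) (Function('z')(U, N) = Add(Add(Mul(42, U), Mul(U, N)), U) = Add(Add(Mul(42, U), Mul(N, U)), U) = Add(Mul(43, U), Mul(N, U)))
Pow(Add(Function('z')(Function('Y')(-5, -8), 22), -697), Rational(1, 2)) = Pow(Add(Mul(-8, Add(43, 22)), -697), Rational(1, 2)) = Pow(Add(Mul(-8, 65), -697), Rational(1, 2)) = Pow(Add(-520, -697), Rational(1, 2)) = Pow(-1217, Rational(1, 2)) = Mul(I, Pow(1217, Rational(1, 2)))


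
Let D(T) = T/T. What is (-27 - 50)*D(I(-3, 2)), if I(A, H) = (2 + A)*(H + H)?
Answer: -77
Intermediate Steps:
I(A, H) = 2*H*(2 + A) (I(A, H) = (2 + A)*(2*H) = 2*H*(2 + A))
D(T) = 1
(-27 - 50)*D(I(-3, 2)) = (-27 - 50)*1 = -77*1 = -77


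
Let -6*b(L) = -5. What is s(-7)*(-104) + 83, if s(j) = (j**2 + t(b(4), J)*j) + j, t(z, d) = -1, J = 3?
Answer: -5013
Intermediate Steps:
b(L) = 5/6 (b(L) = -1/6*(-5) = 5/6)
s(j) = j**2 (s(j) = (j**2 - j) + j = j**2)
s(-7)*(-104) + 83 = (-7)**2*(-104) + 83 = 49*(-104) + 83 = -5096 + 83 = -5013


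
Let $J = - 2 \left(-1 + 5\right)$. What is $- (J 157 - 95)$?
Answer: $1351$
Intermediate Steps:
$J = -8$ ($J = \left(-2\right) 4 = -8$)
$- (J 157 - 95) = - (\left(-8\right) 157 - 95) = - (-1256 - 95) = \left(-1\right) \left(-1351\right) = 1351$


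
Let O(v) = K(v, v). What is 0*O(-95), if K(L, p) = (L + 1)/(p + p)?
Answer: 0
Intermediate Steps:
K(L, p) = (1 + L)/(2*p) (K(L, p) = (1 + L)/((2*p)) = (1 + L)*(1/(2*p)) = (1 + L)/(2*p))
O(v) = (1 + v)/(2*v)
0*O(-95) = 0*((½)*(1 - 95)/(-95)) = 0*((½)*(-1/95)*(-94)) = 0*(47/95) = 0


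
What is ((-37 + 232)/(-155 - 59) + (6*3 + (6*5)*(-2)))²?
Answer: 84327489/45796 ≈ 1841.4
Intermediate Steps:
((-37 + 232)/(-155 - 59) + (6*3 + (6*5)*(-2)))² = (195/(-214) + (18 + 30*(-2)))² = (195*(-1/214) + (18 - 60))² = (-195/214 - 42)² = (-9183/214)² = 84327489/45796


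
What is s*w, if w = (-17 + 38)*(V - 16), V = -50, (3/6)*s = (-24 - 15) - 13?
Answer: 144144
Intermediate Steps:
s = -104 (s = 2*((-24 - 15) - 13) = 2*(-39 - 13) = 2*(-52) = -104)
w = -1386 (w = (-17 + 38)*(-50 - 16) = 21*(-66) = -1386)
s*w = -104*(-1386) = 144144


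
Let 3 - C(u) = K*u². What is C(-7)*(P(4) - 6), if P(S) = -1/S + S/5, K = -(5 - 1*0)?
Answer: -6758/5 ≈ -1351.6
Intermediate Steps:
K = -5 (K = -(5 + 0) = -1*5 = -5)
P(S) = -1/S + S/5 (P(S) = -1/S + S*(⅕) = -1/S + S/5)
C(u) = 3 + 5*u² (C(u) = 3 - (-5)*u² = 3 + 5*u²)
C(-7)*(P(4) - 6) = (3 + 5*(-7)²)*((-1/4 + (⅕)*4) - 6) = (3 + 5*49)*((-1*¼ + ⅘) - 6) = (3 + 245)*((-¼ + ⅘) - 6) = 248*(11/20 - 6) = 248*(-109/20) = -6758/5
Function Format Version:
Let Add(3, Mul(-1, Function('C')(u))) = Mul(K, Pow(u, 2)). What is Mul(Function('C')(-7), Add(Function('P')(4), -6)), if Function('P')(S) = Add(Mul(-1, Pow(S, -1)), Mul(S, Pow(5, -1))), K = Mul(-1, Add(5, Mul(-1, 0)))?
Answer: Rational(-6758, 5) ≈ -1351.6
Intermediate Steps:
K = -5 (K = Mul(-1, Add(5, 0)) = Mul(-1, 5) = -5)
Function('P')(S) = Add(Mul(-1, Pow(S, -1)), Mul(Rational(1, 5), S)) (Function('P')(S) = Add(Mul(-1, Pow(S, -1)), Mul(S, Rational(1, 5))) = Add(Mul(-1, Pow(S, -1)), Mul(Rational(1, 5), S)))
Function('C')(u) = Add(3, Mul(5, Pow(u, 2))) (Function('C')(u) = Add(3, Mul(-1, Mul(-5, Pow(u, 2)))) = Add(3, Mul(5, Pow(u, 2))))
Mul(Function('C')(-7), Add(Function('P')(4), -6)) = Mul(Add(3, Mul(5, Pow(-7, 2))), Add(Add(Mul(-1, Pow(4, -1)), Mul(Rational(1, 5), 4)), -6)) = Mul(Add(3, Mul(5, 49)), Add(Add(Mul(-1, Rational(1, 4)), Rational(4, 5)), -6)) = Mul(Add(3, 245), Add(Add(Rational(-1, 4), Rational(4, 5)), -6)) = Mul(248, Add(Rational(11, 20), -6)) = Mul(248, Rational(-109, 20)) = Rational(-6758, 5)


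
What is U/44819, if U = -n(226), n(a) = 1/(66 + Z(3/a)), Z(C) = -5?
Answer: -1/2733959 ≈ -3.6577e-7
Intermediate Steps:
n(a) = 1/61 (n(a) = 1/(66 - 5) = 1/61)
U = -1/61 (U = -1*1/61 = -1/61 ≈ -0.016393)
U/44819 = -1/61/44819 = -1/61*1/44819 = -1/2733959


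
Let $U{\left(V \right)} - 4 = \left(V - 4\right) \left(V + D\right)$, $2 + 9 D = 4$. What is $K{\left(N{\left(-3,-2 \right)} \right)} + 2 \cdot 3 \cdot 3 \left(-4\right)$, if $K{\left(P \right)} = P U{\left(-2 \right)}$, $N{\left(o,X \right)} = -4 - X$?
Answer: $- \frac{304}{3} \approx -101.33$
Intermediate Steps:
$D = \frac{2}{9}$ ($D = - \frac{2}{9} + \frac{1}{9} \cdot 4 = - \frac{2}{9} + \frac{4}{9} = \frac{2}{9} \approx 0.22222$)
$U{\left(V \right)} = 4 + \left(-4 + V\right) \left(\frac{2}{9} + V\right)$ ($U{\left(V \right)} = 4 + \left(V - 4\right) \left(V + \frac{2}{9}\right) = 4 + \left(-4 + V\right) \left(\frac{2}{9} + V\right)$)
$K{\left(P \right)} = \frac{44 P}{3}$ ($K{\left(P \right)} = P \left(\frac{28}{9} + \left(-2\right)^{2} - - \frac{68}{9}\right) = P \left(\frac{28}{9} + 4 + \frac{68}{9}\right) = P \frac{44}{3} = \frac{44 P}{3}$)
$K{\left(N{\left(-3,-2 \right)} \right)} + 2 \cdot 3 \cdot 3 \left(-4\right) = \frac{44 \left(-4 - -2\right)}{3} + 2 \cdot 3 \cdot 3 \left(-4\right) = \frac{44 \left(-4 + 2\right)}{3} + 6 \cdot 3 \left(-4\right) = \frac{44}{3} \left(-2\right) + 18 \left(-4\right) = - \frac{88}{3} - 72 = - \frac{304}{3}$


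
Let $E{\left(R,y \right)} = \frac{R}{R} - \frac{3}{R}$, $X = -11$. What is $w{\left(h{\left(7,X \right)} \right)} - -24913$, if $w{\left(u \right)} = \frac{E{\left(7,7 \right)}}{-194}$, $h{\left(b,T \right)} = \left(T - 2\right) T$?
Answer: $\frac{16915925}{679} \approx 24913.0$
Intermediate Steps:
$E{\left(R,y \right)} = 1 - \frac{3}{R}$
$h{\left(b,T \right)} = T \left(-2 + T\right)$ ($h{\left(b,T \right)} = \left(-2 + T\right) T = T \left(-2 + T\right)$)
$w{\left(u \right)} = - \frac{2}{679}$ ($w{\left(u \right)} = \frac{\frac{1}{7} \left(-3 + 7\right)}{-194} = \frac{1}{7} \cdot 4 \left(- \frac{1}{194}\right) = \frac{4}{7} \left(- \frac{1}{194}\right) = - \frac{2}{679}$)
$w{\left(h{\left(7,X \right)} \right)} - -24913 = - \frac{2}{679} - -24913 = - \frac{2}{679} + 24913 = \frac{16915925}{679}$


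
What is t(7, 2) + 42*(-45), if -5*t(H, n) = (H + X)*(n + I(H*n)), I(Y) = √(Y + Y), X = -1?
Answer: -9462/5 - 12*√7/5 ≈ -1898.8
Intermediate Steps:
I(Y) = √2*√Y (I(Y) = √(2*Y) = √2*√Y)
t(H, n) = -(-1 + H)*(n + √2*√(H*n))/5 (t(H, n) = -(H - 1)*(n + √2*√(H*n))/5 = -(-1 + H)*(n + √2*√(H*n))/5)
t(7, 2) + 42*(-45) = ((⅕)*2 - ⅕*7*2 + √2*√(7*2)/5 - ⅕*7*√2*√(7*2)) + 42*(-45) = (⅖ - 14/5 + √2*√14/5 - ⅕*7*√2*√14) - 1890 = (⅖ - 14/5 + 2*√7/5 - 14*√7/5) - 1890 = (-12/5 - 12*√7/5) - 1890 = -9462/5 - 12*√7/5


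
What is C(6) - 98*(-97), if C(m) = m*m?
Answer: 9542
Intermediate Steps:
C(m) = m²
C(6) - 98*(-97) = 6² - 98*(-97) = 36 + 9506 = 9542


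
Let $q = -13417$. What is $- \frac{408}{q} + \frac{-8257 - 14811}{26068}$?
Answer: $- \frac{74716903}{87438589} \approx -0.85451$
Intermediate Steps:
$- \frac{408}{q} + \frac{-8257 - 14811}{26068} = - \frac{408}{-13417} + \frac{-8257 - 14811}{26068} = \left(-408\right) \left(- \frac{1}{13417}\right) - \frac{5767}{6517} = \frac{408}{13417} - \frac{5767}{6517} = - \frac{74716903}{87438589}$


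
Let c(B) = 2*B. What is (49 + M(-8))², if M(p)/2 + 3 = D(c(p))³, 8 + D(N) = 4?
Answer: 7225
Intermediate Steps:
D(N) = -4 (D(N) = -8 + 4 = -4)
M(p) = -134 (M(p) = -6 + 2*(-4)³ = -6 + 2*(-64) = -6 - 128 = -134)
(49 + M(-8))² = (49 - 134)² = (-85)² = 7225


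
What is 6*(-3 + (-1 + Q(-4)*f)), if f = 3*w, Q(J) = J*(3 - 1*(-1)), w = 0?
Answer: -24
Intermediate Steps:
Q(J) = 4*J (Q(J) = J*(3 + 1) = J*4 = 4*J)
f = 0 (f = 3*0 = 0)
6*(-3 + (-1 + Q(-4)*f)) = 6*(-3 + (-1 + (4*(-4))*0)) = 6*(-3 + (-1 - 16*0)) = 6*(-3 + (-1 + 0)) = 6*(-3 - 1) = 6*(-4) = -24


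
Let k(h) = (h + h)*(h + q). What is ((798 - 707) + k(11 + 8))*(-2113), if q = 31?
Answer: -4206983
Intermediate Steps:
k(h) = 2*h*(31 + h) (k(h) = (h + h)*(h + 31) = (2*h)*(31 + h) = 2*h*(31 + h))
((798 - 707) + k(11 + 8))*(-2113) = ((798 - 707) + 2*(11 + 8)*(31 + (11 + 8)))*(-2113) = (91 + 2*19*(31 + 19))*(-2113) = (91 + 2*19*50)*(-2113) = (91 + 1900)*(-2113) = 1991*(-2113) = -4206983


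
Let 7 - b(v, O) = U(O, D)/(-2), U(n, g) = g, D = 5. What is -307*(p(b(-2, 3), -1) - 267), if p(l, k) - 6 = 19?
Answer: 74294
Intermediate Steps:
b(v, O) = 19/2 (b(v, O) = 7 - 5/(-2) = 7 - 5*(-1)/2 = 7 - 1*(-5/2) = 7 + 5/2 = 19/2)
p(l, k) = 25 (p(l, k) = 6 + 19 = 25)
-307*(p(b(-2, 3), -1) - 267) = -307*(25 - 267) = -307*(-242) = 74294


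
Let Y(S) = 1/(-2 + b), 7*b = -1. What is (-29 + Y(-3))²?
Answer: 195364/225 ≈ 868.28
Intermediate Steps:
b = -⅐ (b = (⅐)*(-1) = -⅐ ≈ -0.14286)
Y(S) = -7/15 (Y(S) = 1/(-2 - ⅐) = 1/(-15/7) = -7/15)
(-29 + Y(-3))² = (-29 - 7/15)² = (-442/15)² = 195364/225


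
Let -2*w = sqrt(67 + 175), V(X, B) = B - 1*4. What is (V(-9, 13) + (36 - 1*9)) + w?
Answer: 36 - 11*sqrt(2)/2 ≈ 28.222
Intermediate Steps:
V(X, B) = -4 + B (V(X, B) = B - 4 = -4 + B)
w = -11*sqrt(2)/2 (w = -sqrt(67 + 175)/2 = -11*sqrt(2)/2 ≈ -7.7782)
(V(-9, 13) + (36 - 1*9)) + w = ((-4 + 13) + (36 - 1*9)) - 11*sqrt(2)/2 = (9 + (36 - 9)) - 11*sqrt(2)/2 = (9 + 27) - 11*sqrt(2)/2 = 36 - 11*sqrt(2)/2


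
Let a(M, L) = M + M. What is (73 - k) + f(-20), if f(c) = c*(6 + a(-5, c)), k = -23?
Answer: 176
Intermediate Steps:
a(M, L) = 2*M
f(c) = -4*c (f(c) = c*(6 + 2*(-5)) = c*(6 - 10) = c*(-4) = -4*c)
(73 - k) + f(-20) = (73 - 1*(-23)) - 4*(-20) = (73 + 23) + 80 = 96 + 80 = 176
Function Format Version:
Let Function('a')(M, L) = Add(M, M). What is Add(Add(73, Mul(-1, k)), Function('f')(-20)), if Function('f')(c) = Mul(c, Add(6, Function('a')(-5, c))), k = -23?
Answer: 176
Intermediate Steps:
Function('a')(M, L) = Mul(2, M)
Function('f')(c) = Mul(-4, c) (Function('f')(c) = Mul(c, Add(6, Mul(2, -5))) = Mul(c, Add(6, -10)) = Mul(c, -4) = Mul(-4, c))
Add(Add(73, Mul(-1, k)), Function('f')(-20)) = Add(Add(73, Mul(-1, -23)), Mul(-4, -20)) = Add(Add(73, 23), 80) = Add(96, 80) = 176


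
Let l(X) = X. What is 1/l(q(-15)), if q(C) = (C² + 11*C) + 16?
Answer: 1/76 ≈ 0.013158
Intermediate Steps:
q(C) = 16 + C² + 11*C
1/l(q(-15)) = 1/(16 + (-15)² + 11*(-15)) = 1/(16 + 225 - 165) = 1/76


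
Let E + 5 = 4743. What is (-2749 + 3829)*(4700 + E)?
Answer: 10193040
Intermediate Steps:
E = 4738 (E = -5 + 4743 = 4738)
(-2749 + 3829)*(4700 + E) = (-2749 + 3829)*(4700 + 4738) = 1080*9438 = 10193040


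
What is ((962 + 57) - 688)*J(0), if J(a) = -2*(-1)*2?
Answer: 1324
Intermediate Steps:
J(a) = 4 (J(a) = 2*2 = 4)
((962 + 57) - 688)*J(0) = ((962 + 57) - 688)*4 = (1019 - 688)*4 = 331*4 = 1324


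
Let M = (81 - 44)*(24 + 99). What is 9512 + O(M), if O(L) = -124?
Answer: 9388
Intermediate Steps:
M = 4551 (M = 37*123 = 4551)
9512 + O(M) = 9512 - 124 = 9388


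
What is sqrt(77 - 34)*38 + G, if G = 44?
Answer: 44 + 38*sqrt(43) ≈ 293.18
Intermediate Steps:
sqrt(77 - 34)*38 + G = sqrt(77 - 34)*38 + 44 = sqrt(43)*38 + 44 = 38*sqrt(43) + 44 = 44 + 38*sqrt(43)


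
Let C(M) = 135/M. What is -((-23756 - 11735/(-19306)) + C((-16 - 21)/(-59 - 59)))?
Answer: 16661454657/714322 ≈ 23325.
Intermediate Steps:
-((-23756 - 11735/(-19306)) + C((-16 - 21)/(-59 - 59))) = -((-23756 - 11735/(-19306)) + 135/(((-16 - 21)/(-59 - 59)))) = -((-23756 - 11735*(-1/19306)) + 135/((-37/(-118)))) = -((-23756 + 11735/19306) + 135/((-37*(-1/118)))) = -(-458621601/19306 + 135/(37/118)) = -(-458621601/19306 + 135*(118/37)) = -(-458621601/19306 + 15930/37) = -1*(-16661454657/714322) = 16661454657/714322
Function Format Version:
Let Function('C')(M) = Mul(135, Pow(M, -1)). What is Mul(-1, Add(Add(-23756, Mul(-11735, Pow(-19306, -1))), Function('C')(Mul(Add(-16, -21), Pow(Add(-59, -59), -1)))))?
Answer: Rational(16661454657, 714322) ≈ 23325.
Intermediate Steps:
Mul(-1, Add(Add(-23756, Mul(-11735, Pow(-19306, -1))), Function('C')(Mul(Add(-16, -21), Pow(Add(-59, -59), -1))))) = Mul(-1, Add(Add(-23756, Mul(-11735, Pow(-19306, -1))), Mul(135, Pow(Mul(Add(-16, -21), Pow(Add(-59, -59), -1)), -1)))) = Mul(-1, Add(Add(-23756, Mul(-11735, Rational(-1, 19306))), Mul(135, Pow(Mul(-37, Pow(-118, -1)), -1)))) = Mul(-1, Add(Add(-23756, Rational(11735, 19306)), Mul(135, Pow(Mul(-37, Rational(-1, 118)), -1)))) = Mul(-1, Add(Rational(-458621601, 19306), Mul(135, Pow(Rational(37, 118), -1)))) = Mul(-1, Add(Rational(-458621601, 19306), Mul(135, Rational(118, 37)))) = Mul(-1, Add(Rational(-458621601, 19306), Rational(15930, 37))) = Mul(-1, Rational(-16661454657, 714322)) = Rational(16661454657, 714322)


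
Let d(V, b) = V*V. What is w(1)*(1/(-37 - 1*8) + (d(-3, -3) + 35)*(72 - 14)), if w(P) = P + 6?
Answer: 803873/45 ≈ 17864.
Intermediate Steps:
d(V, b) = V²
w(P) = 6 + P
w(1)*(1/(-37 - 1*8) + (d(-3, -3) + 35)*(72 - 14)) = (6 + 1)*(1/(-37 - 1*8) + ((-3)² + 35)*(72 - 14)) = 7*(1/(-37 - 8) + (9 + 35)*58) = 7*(1/(-45) + 44*58) = 7*(-1/45 + 2552) = 7*(114839/45) = 803873/45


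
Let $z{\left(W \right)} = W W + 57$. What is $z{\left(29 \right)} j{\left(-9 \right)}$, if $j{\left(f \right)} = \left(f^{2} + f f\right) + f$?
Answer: $137394$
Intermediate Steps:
$z{\left(W \right)} = 57 + W^{2}$ ($z{\left(W \right)} = W^{2} + 57 = 57 + W^{2}$)
$j{\left(f \right)} = f + 2 f^{2}$ ($j{\left(f \right)} = \left(f^{2} + f^{2}\right) + f = 2 f^{2} + f = f + 2 f^{2}$)
$z{\left(29 \right)} j{\left(-9 \right)} = \left(57 + 29^{2}\right) \left(- 9 \left(1 + 2 \left(-9\right)\right)\right) = \left(57 + 841\right) \left(- 9 \left(1 - 18\right)\right) = 898 \left(\left(-9\right) \left(-17\right)\right) = 898 \cdot 153 = 137394$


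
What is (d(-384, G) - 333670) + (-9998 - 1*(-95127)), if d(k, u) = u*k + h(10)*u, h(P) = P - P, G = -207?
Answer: -169053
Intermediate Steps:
h(P) = 0
d(k, u) = k*u (d(k, u) = u*k + 0*u = k*u + 0 = k*u)
(d(-384, G) - 333670) + (-9998 - 1*(-95127)) = (-384*(-207) - 333670) + (-9998 - 1*(-95127)) = (79488 - 333670) + (-9998 + 95127) = -254182 + 85129 = -169053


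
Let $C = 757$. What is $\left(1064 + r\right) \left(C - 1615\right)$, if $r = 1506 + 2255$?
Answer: $-4139850$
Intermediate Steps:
$r = 3761$
$\left(1064 + r\right) \left(C - 1615\right) = \left(1064 + 3761\right) \left(757 - 1615\right) = 4825 \left(-858\right) = -4139850$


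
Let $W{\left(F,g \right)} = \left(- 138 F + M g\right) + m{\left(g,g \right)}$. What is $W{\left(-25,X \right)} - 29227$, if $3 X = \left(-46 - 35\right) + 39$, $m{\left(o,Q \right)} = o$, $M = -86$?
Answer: $-24587$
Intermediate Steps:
$X = -14$ ($X = \frac{\left(-46 - 35\right) + 39}{3} = \frac{-81 + 39}{3} = \frac{1}{3} \left(-42\right) = -14$)
$W{\left(F,g \right)} = - 138 F - 85 g$ ($W{\left(F,g \right)} = \left(- 138 F - 86 g\right) + g = - 138 F - 85 g$)
$W{\left(-25,X \right)} - 29227 = \left(\left(-138\right) \left(-25\right) - -1190\right) - 29227 = \left(3450 + 1190\right) - 29227 = 4640 - 29227 = -24587$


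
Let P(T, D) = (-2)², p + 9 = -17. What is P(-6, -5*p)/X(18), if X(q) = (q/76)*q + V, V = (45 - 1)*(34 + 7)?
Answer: 76/34357 ≈ 0.0022121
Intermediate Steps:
p = -26 (p = -9 - 17 = -26)
V = 1804 (V = 44*41 = 1804)
P(T, D) = 4
X(q) = 1804 + q²/76 (X(q) = (q/76)*q + 1804 = q²/76 + 1804 = 1804 + q²/76)
P(-6, -5*p)/X(18) = 4/(1804 + (1/76)*18²) = 4/(1804 + (1/76)*324) = 4/(1804 + 81/19) = 4/(34357/19) = 4*(19/34357) = 76/34357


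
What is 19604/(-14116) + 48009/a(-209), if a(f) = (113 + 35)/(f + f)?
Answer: -35409928723/261146 ≈ -1.3559e+5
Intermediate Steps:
a(f) = 74/f (a(f) = 148/((2*f)) = 148*(1/(2*f)) = 74/f)
19604/(-14116) + 48009/a(-209) = 19604/(-14116) + 48009/((74/(-209))) = 19604*(-1/14116) + 48009/((74*(-1/209))) = -4901/3529 + 48009/(-74/209) = -4901/3529 + 48009*(-209/74) = -4901/3529 - 10033881/74 = -35409928723/261146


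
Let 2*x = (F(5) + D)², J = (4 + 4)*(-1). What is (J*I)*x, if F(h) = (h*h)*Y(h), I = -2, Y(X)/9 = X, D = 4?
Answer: 10197128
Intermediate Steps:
Y(X) = 9*X
F(h) = 9*h³ (F(h) = (h*h)*(9*h) = h²*(9*h) = 9*h³)
J = -8 (J = 8*(-1) = -8)
x = 1274641/2 (x = (9*5³ + 4)²/2 = (9*125 + 4)²/2 = (1125 + 4)²/2 = (½)*1129² = (½)*1274641 = 1274641/2 ≈ 6.3732e+5)
(J*I)*x = -8*(-2)*(1274641/2) = 16*(1274641/2) = 10197128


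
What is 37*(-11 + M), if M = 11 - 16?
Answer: -592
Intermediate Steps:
M = -5
37*(-11 + M) = 37*(-11 - 5) = 37*(-16) = -592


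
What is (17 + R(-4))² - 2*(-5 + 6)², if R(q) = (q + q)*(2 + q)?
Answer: 1087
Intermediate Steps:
R(q) = 2*q*(2 + q) (R(q) = (2*q)*(2 + q) = 2*q*(2 + q))
(17 + R(-4))² - 2*(-5 + 6)² = (17 + 2*(-4)*(2 - 4))² - 2*(-5 + 6)² = (17 + 2*(-4)*(-2))² - 2*1² = (17 + 16)² - 2*1 = 33² - 2 = 1089 - 2 = 1087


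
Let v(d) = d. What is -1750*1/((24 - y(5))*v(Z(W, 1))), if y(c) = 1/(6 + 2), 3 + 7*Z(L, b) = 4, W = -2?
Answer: -98000/191 ≈ -513.09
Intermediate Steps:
Z(L, b) = 1/7 (Z(L, b) = -3/7 + (1/7)*4 = -3/7 + 4/7 = 1/7)
y(c) = 1/8
-1750*1/((24 - y(5))*v(Z(W, 1))) = -1750*7/(24 - 1*1/8) = -1750*7/(24 - 1/8) = -1750/((1/7)*(191/8)) = -1750/191/56 = -1750*56/191 = -98000/191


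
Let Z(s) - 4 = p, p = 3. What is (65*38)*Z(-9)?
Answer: 17290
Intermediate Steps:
Z(s) = 7 (Z(s) = 4 + 3 = 7)
(65*38)*Z(-9) = (65*38)*7 = 2470*7 = 17290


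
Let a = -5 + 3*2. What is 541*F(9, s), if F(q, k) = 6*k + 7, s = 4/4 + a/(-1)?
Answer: 3787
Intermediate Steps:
a = 1 (a = -5 + 6 = 1)
s = 0 (s = 4/4 + 1/(-1) = 4*(¼) + 1*(-1) = 1 - 1 = 0)
F(q, k) = 7 + 6*k
541*F(9, s) = 541*(7 + 6*0) = 541*(7 + 0) = 541*7 = 3787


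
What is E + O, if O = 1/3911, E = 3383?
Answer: 13230914/3911 ≈ 3383.0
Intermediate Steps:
O = 1/3911 ≈ 0.00025569
E + O = 3383 + 1/3911 = 13230914/3911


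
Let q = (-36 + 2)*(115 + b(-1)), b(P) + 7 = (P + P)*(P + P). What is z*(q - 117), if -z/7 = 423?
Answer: 11621925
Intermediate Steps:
z = -2961 (z = -7*423 = -2961)
b(P) = -7 + 4*P² (b(P) = -7 + (P + P)*(P + P) = -7 + (2*P)*(2*P) = -7 + 4*P²)
q = -3808 (q = (-36 + 2)*(115 + (-7 + 4*(-1)²)) = -34*(115 + (-7 + 4*1)) = -34*(115 + (-7 + 4)) = -34*(115 - 3) = -34*112 = -3808)
z*(q - 117) = -2961*(-3808 - 117) = -2961*(-3925) = 11621925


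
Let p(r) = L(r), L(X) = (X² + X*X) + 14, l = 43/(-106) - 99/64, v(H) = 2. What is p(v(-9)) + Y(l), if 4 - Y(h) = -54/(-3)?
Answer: 8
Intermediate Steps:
l = -6623/3392 (l = 43*(-1/106) - 99*1/64 = -43/106 - 99/64 = -6623/3392 ≈ -1.9525)
Y(h) = -14 (Y(h) = 4 - (-54)/(-3) = 4 - (-54)*(-1)/3 = 4 - 1*18 = 4 - 18 = -14)
L(X) = 14 + 2*X² (L(X) = (X² + X²) + 14 = 2*X² + 14 = 14 + 2*X²)
p(r) = 14 + 2*r²
p(v(-9)) + Y(l) = (14 + 2*2²) - 14 = (14 + 2*4) - 14 = (14 + 8) - 14 = 22 - 14 = 8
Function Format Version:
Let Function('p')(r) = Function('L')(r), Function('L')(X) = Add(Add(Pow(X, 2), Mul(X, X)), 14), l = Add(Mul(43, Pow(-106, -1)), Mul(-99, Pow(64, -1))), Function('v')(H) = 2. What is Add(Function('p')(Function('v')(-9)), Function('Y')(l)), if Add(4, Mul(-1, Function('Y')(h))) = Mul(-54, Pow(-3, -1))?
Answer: 8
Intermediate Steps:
l = Rational(-6623, 3392) (l = Add(Mul(43, Rational(-1, 106)), Mul(-99, Rational(1, 64))) = Add(Rational(-43, 106), Rational(-99, 64)) = Rational(-6623, 3392) ≈ -1.9525)
Function('Y')(h) = -14 (Function('Y')(h) = Add(4, Mul(-1, Mul(-54, Pow(-3, -1)))) = Add(4, Mul(-1, Mul(-54, Rational(-1, 3)))) = Add(4, Mul(-1, 18)) = Add(4, -18) = -14)
Function('L')(X) = Add(14, Mul(2, Pow(X, 2))) (Function('L')(X) = Add(Add(Pow(X, 2), Pow(X, 2)), 14) = Add(Mul(2, Pow(X, 2)), 14) = Add(14, Mul(2, Pow(X, 2))))
Function('p')(r) = Add(14, Mul(2, Pow(r, 2)))
Add(Function('p')(Function('v')(-9)), Function('Y')(l)) = Add(Add(14, Mul(2, Pow(2, 2))), -14) = Add(Add(14, Mul(2, 4)), -14) = Add(Add(14, 8), -14) = Add(22, -14) = 8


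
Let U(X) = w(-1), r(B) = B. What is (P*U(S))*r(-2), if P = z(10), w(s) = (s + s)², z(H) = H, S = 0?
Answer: -80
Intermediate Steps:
w(s) = 4*s² (w(s) = (2*s)² = 4*s²)
U(X) = 4 (U(X) = 4*(-1)² = 4*1 = 4)
P = 10
(P*U(S))*r(-2) = (10*4)*(-2) = 40*(-2) = -80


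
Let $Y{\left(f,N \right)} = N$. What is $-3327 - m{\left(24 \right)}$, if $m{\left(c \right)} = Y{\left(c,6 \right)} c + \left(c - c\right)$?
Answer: $-3471$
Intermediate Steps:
$m{\left(c \right)} = 6 c$ ($m{\left(c \right)} = 6 c + \left(c - c\right) = 6 c + 0 = 6 c$)
$-3327 - m{\left(24 \right)} = -3327 - 6 \cdot 24 = -3327 - 144 = -3471$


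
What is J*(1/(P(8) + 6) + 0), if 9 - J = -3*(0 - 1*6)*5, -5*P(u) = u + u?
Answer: -405/14 ≈ -28.929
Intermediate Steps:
P(u) = -2*u/5 (P(u) = -(u + u)/5 = -2*u/5)
J = -81 (J = 9 - (-3*(0 - 1*6))*5 = 9 - (-3*(0 - 6))*5 = 9 - (-3*(-6))*5 = 9 - 18*5 = 9 - 1*90 = 9 - 90 = -81)
J*(1/(P(8) + 6) + 0) = -81*(1/(-⅖*8 + 6) + 0) = -81*(1/(-16/5 + 6) + 0) = -81*(1/(14/5) + 0) = -81*(5/14 + 0) = -81*5/14 = -405/14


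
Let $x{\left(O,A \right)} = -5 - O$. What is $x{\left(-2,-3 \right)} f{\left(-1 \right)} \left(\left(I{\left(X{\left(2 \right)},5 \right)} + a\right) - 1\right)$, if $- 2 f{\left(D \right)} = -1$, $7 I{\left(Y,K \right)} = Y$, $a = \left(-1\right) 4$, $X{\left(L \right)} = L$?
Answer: $\frac{99}{14} \approx 7.0714$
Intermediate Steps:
$a = -4$
$I{\left(Y,K \right)} = \frac{Y}{7}$
$f{\left(D \right)} = \frac{1}{2}$ ($f{\left(D \right)} = \left(- \frac{1}{2}\right) \left(-1\right) = \frac{1}{2}$)
$x{\left(-2,-3 \right)} f{\left(-1 \right)} \left(\left(I{\left(X{\left(2 \right)},5 \right)} + a\right) - 1\right) = \left(-5 - -2\right) \frac{1}{2} \left(\left(\frac{1}{7} \cdot 2 - 4\right) - 1\right) = \left(-5 + 2\right) \frac{1}{2} \left(\left(\frac{2}{7} - 4\right) - 1\right) = \left(-3\right) \frac{1}{2} \left(- \frac{26}{7} - 1\right) = \left(- \frac{3}{2}\right) \left(- \frac{33}{7}\right) = \frac{99}{14}$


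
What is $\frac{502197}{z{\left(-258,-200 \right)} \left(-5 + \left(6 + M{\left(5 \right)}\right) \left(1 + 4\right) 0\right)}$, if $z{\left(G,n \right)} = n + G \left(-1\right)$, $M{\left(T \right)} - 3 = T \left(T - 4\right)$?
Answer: $- \frac{502197}{290} \approx -1731.7$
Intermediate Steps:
$M{\left(T \right)} = 3 + T \left(-4 + T\right)$ ($M{\left(T \right)} = 3 + T \left(T - 4\right) = 3 + T \left(-4 + T\right)$)
$z{\left(G,n \right)} = n - G$
$\frac{502197}{z{\left(-258,-200 \right)} \left(-5 + \left(6 + M{\left(5 \right)}\right) \left(1 + 4\right) 0\right)} = \frac{502197}{\left(-200 - -258\right) \left(-5 + \left(6 + \left(3 + 5^{2} - 20\right)\right) \left(1 + 4\right) 0\right)} = \frac{502197}{\left(-200 + 258\right) \left(-5 + \left(6 + \left(3 + 25 - 20\right)\right) 5 \cdot 0\right)} = \frac{502197}{58 \left(-5 + \left(6 + 8\right) 5 \cdot 0\right)} = \frac{502197}{58 \left(-5 + 14 \cdot 5 \cdot 0\right)} = \frac{502197}{58 \left(-5 + 70 \cdot 0\right)} = \frac{502197}{58 \left(-5 + 0\right)} = \frac{502197}{58 \left(-5\right)} = \frac{502197}{-290} = 502197 \left(- \frac{1}{290}\right) = - \frac{502197}{290}$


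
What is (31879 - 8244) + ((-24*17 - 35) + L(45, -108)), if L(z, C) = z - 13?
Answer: 23224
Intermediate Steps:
L(z, C) = -13 + z
(31879 - 8244) + ((-24*17 - 35) + L(45, -108)) = (31879 - 8244) + ((-24*17 - 35) + (-13 + 45)) = 23635 + ((-408 - 35) + 32) = 23635 + (-443 + 32) = 23635 - 411 = 23224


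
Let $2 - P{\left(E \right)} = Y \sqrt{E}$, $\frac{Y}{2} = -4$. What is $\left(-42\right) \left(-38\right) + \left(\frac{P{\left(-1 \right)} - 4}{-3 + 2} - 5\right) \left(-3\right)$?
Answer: $1605 + 24 i \approx 1605.0 + 24.0 i$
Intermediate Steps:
$Y = -8$ ($Y = 2 \left(-4\right) = -8$)
$P{\left(E \right)} = 2 + 8 \sqrt{E}$ ($P{\left(E \right)} = 2 - - 8 \sqrt{E} = 2 + 8 \sqrt{E}$)
$\left(-42\right) \left(-38\right) + \left(\frac{P{\left(-1 \right)} - 4}{-3 + 2} - 5\right) \left(-3\right) = \left(-42\right) \left(-38\right) + \left(\frac{\left(2 + 8 \sqrt{-1}\right) - 4}{-3 + 2} - 5\right) \left(-3\right) = 1596 + \left(\frac{\left(2 + 8 i\right) - 4}{-1} - 5\right) \left(-3\right) = 1596 + \left(\left(-2 + 8 i\right) \left(-1\right) - 5\right) \left(-3\right) = 1596 + \left(\left(2 - 8 i\right) - 5\right) \left(-3\right) = 1596 + \left(-3 - 8 i\right) \left(-3\right) = 1596 + \left(9 + 24 i\right) = 1605 + 24 i$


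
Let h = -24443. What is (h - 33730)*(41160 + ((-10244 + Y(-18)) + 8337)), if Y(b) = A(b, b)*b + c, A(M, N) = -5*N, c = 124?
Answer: -2196437961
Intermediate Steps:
Y(b) = 124 - 5*b² (Y(b) = (-5*b)*b + 124 = -5*b² + 124 = 124 - 5*b²)
(h - 33730)*(41160 + ((-10244 + Y(-18)) + 8337)) = (-24443 - 33730)*(41160 + ((-10244 + (124 - 5*(-18)²)) + 8337)) = -58173*(41160 + ((-10244 + (124 - 5*324)) + 8337)) = -58173*(41160 + ((-10244 + (124 - 1620)) + 8337)) = -58173*(41160 + ((-10244 - 1496) + 8337)) = -58173*(41160 + (-11740 + 8337)) = -58173*(41160 - 3403) = -58173*37757 = -2196437961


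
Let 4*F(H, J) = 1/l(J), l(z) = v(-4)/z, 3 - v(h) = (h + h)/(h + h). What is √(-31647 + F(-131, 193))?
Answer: I*√505966/4 ≈ 177.83*I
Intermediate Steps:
v(h) = 2 (v(h) = 3 - (h + h)/(h + h) = 3 - 2*h/(2*h) = 3 - 2*h*1/(2*h) = 3 - 1*1 = 3 - 1 = 2)
l(z) = 2/z
F(H, J) = J/8 (F(H, J) = 1/(4*((2/J))) = (J/2)/4 = J/8)
√(-31647 + F(-131, 193)) = √(-31647 + (⅛)*193) = √(-31647 + 193/8) = √(-252983/8) = I*√505966/4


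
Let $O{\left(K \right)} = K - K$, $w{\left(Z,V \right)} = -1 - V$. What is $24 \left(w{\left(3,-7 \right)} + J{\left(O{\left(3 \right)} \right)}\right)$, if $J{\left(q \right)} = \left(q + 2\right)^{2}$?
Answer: $240$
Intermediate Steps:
$O{\left(K \right)} = 0$
$J{\left(q \right)} = \left(2 + q\right)^{2}$
$24 \left(w{\left(3,-7 \right)} + J{\left(O{\left(3 \right)} \right)}\right) = 24 \left(\left(-1 - -7\right) + \left(2 + 0\right)^{2}\right) = 24 \left(\left(-1 + 7\right) + 2^{2}\right) = 24 \left(6 + 4\right) = 24 \cdot 10 = 240$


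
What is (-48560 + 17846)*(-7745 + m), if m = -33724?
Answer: 1273678866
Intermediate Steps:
(-48560 + 17846)*(-7745 + m) = (-48560 + 17846)*(-7745 - 33724) = -30714*(-41469) = 1273678866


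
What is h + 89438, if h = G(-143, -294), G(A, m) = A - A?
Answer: 89438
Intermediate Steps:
G(A, m) = 0
h = 0
h + 89438 = 0 + 89438 = 89438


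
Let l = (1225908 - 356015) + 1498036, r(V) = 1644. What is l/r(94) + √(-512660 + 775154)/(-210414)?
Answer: 2367929/1644 - √29166/70138 ≈ 1440.3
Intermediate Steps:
l = 2367929 (l = 869893 + 1498036 = 2367929)
l/r(94) + √(-512660 + 775154)/(-210414) = 2367929/1644 + √(-512660 + 775154)/(-210414) = 2367929*(1/1644) + √262494*(-1/210414) = 2367929/1644 + (3*√29166)*(-1/210414) = 2367929/1644 - √29166/70138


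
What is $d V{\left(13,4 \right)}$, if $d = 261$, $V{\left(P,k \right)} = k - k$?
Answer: $0$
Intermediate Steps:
$V{\left(P,k \right)} = 0$
$d V{\left(13,4 \right)} = 261 \cdot 0 = 0$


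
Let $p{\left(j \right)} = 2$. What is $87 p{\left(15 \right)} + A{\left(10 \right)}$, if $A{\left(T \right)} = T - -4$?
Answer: $188$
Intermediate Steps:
$A{\left(T \right)} = 4 + T$ ($A{\left(T \right)} = T + 4 = 4 + T$)
$87 p{\left(15 \right)} + A{\left(10 \right)} = 87 \cdot 2 + \left(4 + 10\right) = 174 + 14 = 188$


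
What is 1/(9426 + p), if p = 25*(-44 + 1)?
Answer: 1/8351 ≈ 0.00011975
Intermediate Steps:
p = -1075 (p = 25*(-43) = -1075)
1/(9426 + p) = 1/(9426 - 1075) = 1/8351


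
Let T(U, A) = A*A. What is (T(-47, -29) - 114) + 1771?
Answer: 2498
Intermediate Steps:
T(U, A) = A**2
(T(-47, -29) - 114) + 1771 = ((-29)**2 - 114) + 1771 = (841 - 114) + 1771 = 727 + 1771 = 2498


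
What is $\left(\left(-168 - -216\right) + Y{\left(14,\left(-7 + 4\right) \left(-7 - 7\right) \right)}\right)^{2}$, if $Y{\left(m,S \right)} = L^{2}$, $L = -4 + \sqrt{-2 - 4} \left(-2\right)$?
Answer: $64 + 1280 i \sqrt{6} \approx 64.0 + 3135.3 i$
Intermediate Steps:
$L = -4 - 2 i \sqrt{6}$ ($L = -4 + \sqrt{-6} \left(-2\right) = -4 + i \sqrt{6} \left(-2\right) = -4 - 2 i \sqrt{6} \approx -4.0 - 4.899 i$)
$Y{\left(m,S \right)} = \left(-4 - 2 i \sqrt{6}\right)^{2}$
$\left(\left(-168 - -216\right) + Y{\left(14,\left(-7 + 4\right) \left(-7 - 7\right) \right)}\right)^{2} = \left(\left(-168 - -216\right) - \left(8 - 16 i \sqrt{6}\right)\right)^{2} = \left(\left(-168 + 216\right) - \left(8 - 16 i \sqrt{6}\right)\right)^{2} = \left(48 - \left(8 - 16 i \sqrt{6}\right)\right)^{2} = \left(40 + 16 i \sqrt{6}\right)^{2}$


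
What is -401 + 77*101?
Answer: 7376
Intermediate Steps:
-401 + 77*101 = -401 + 7777 = 7376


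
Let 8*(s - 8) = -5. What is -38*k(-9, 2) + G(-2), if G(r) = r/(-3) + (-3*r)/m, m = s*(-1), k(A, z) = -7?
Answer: 47056/177 ≈ 265.85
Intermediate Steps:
s = 59/8 (s = 8 + (1/8)*(-5) = 8 - 5/8 = 59/8 ≈ 7.3750)
m = -59/8 (m = (59/8)*(-1) = -59/8 ≈ -7.3750)
G(r) = 13*r/177 (G(r) = r/(-3) + (-3*r)/(-59/8) = r*(-1/3) - 3*r*(-8/59) = -r/3 + 24*r/59 = 13*r/177)
-38*k(-9, 2) + G(-2) = -38*(-7) + (13/177)*(-2) = 266 - 26/177 = 47056/177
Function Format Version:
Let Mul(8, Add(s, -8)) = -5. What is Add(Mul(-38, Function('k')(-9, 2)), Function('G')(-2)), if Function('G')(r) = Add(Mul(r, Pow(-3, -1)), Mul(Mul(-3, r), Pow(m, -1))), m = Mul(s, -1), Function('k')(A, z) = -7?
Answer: Rational(47056, 177) ≈ 265.85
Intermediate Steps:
s = Rational(59, 8) (s = Add(8, Mul(Rational(1, 8), -5)) = Add(8, Rational(-5, 8)) = Rational(59, 8) ≈ 7.3750)
m = Rational(-59, 8) (m = Mul(Rational(59, 8), -1) = Rational(-59, 8) ≈ -7.3750)
Function('G')(r) = Mul(Rational(13, 177), r) (Function('G')(r) = Add(Mul(r, Pow(-3, -1)), Mul(Mul(-3, r), Pow(Rational(-59, 8), -1))) = Add(Mul(r, Rational(-1, 3)), Mul(Mul(-3, r), Rational(-8, 59))) = Add(Mul(Rational(-1, 3), r), Mul(Rational(24, 59), r)) = Mul(Rational(13, 177), r))
Add(Mul(-38, Function('k')(-9, 2)), Function('G')(-2)) = Add(Mul(-38, -7), Mul(Rational(13, 177), -2)) = Add(266, Rational(-26, 177)) = Rational(47056, 177)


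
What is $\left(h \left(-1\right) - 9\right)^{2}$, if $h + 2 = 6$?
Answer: $169$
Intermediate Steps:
$h = 4$ ($h = -2 + 6 = 4$)
$\left(h \left(-1\right) - 9\right)^{2} = \left(4 \left(-1\right) - 9\right)^{2} = \left(-4 - 9\right)^{2} = \left(-13\right)^{2} = 169$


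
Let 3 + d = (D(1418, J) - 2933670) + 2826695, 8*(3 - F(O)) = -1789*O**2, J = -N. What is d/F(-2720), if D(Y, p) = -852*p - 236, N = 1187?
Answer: 904110/1654467203 ≈ 0.00054647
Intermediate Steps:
J = -1187 (J = -1*1187 = -1187)
D(Y, p) = -236 - 852*p
F(O) = 3 + 1789*O**2/8 (F(O) = 3 - (-1789)*O**2/8 = 3 + 1789*O**2/8)
d = 904110 (d = -3 + (((-236 - 852*(-1187)) - 2933670) + 2826695) = -3 + (((-236 + 1011324) - 2933670) + 2826695) = -3 + ((1011088 - 2933670) + 2826695) = -3 + (-1922582 + 2826695) = -3 + 904113 = 904110)
d/F(-2720) = 904110/(3 + (1789/8)*(-2720)**2) = 904110/(3 + (1789/8)*7398400) = 904110/(3 + 1654467200) = 904110/1654467203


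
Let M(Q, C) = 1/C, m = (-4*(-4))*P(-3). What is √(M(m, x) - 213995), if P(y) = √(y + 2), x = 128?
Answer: I*√54782718/16 ≈ 462.6*I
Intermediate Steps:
P(y) = √(2 + y)
m = 16*I (m = (-4*(-4))*√(2 - 3) = 16*√(-1) = 16*I ≈ 16.0*I)
√(M(m, x) - 213995) = √(1/128 - 213995) = √(-27391359/128) = I*√54782718/16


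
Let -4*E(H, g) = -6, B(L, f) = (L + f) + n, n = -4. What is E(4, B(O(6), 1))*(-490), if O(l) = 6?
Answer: -735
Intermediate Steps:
B(L, f) = -4 + L + f (B(L, f) = (L + f) - 4 = -4 + L + f)
E(H, g) = 3/2 (E(H, g) = -1/4*(-6) = 3/2)
E(4, B(O(6), 1))*(-490) = (3/2)*(-490) = -735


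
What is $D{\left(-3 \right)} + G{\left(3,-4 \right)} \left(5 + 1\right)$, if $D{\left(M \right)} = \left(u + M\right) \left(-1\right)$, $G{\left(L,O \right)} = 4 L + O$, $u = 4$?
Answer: $47$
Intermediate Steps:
$G{\left(L,O \right)} = O + 4 L$
$D{\left(M \right)} = -4 - M$ ($D{\left(M \right)} = \left(4 + M\right) \left(-1\right) = -4 - M$)
$D{\left(-3 \right)} + G{\left(3,-4 \right)} \left(5 + 1\right) = \left(-4 - -3\right) + \left(-4 + 4 \cdot 3\right) \left(5 + 1\right) = \left(-4 + 3\right) + \left(-4 + 12\right) 6 = -1 + 8 \cdot 6 = -1 + 48 = 47$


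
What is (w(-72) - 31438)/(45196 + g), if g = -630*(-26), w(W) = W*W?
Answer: -13127/30788 ≈ -0.42637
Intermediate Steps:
w(W) = W²
g = 16380
(w(-72) - 31438)/(45196 + g) = ((-72)² - 31438)/(45196 + 16380) = (5184 - 31438)/61576 = -26254*1/61576 = -13127/30788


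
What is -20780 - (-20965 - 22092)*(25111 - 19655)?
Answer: 234898212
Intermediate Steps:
-20780 - (-20965 - 22092)*(25111 - 19655) = -20780 - (-43057)*5456 = -20780 - 1*(-234918992) = -20780 + 234918992 = 234898212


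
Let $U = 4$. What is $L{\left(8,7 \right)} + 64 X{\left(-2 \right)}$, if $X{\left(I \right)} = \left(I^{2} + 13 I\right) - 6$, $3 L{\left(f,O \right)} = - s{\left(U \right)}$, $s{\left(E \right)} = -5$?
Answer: $- \frac{5371}{3} \approx -1790.3$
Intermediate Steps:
$L{\left(f,O \right)} = \frac{5}{3}$ ($L{\left(f,O \right)} = \frac{\left(-1\right) \left(-5\right)}{3} = \frac{1}{3} \cdot 5 = \frac{5}{3}$)
$X{\left(I \right)} = -6 + I^{2} + 13 I$
$L{\left(8,7 \right)} + 64 X{\left(-2 \right)} = \frac{5}{3} + 64 \left(-6 + \left(-2\right)^{2} + 13 \left(-2\right)\right) = \frac{5}{3} + 64 \left(-6 + 4 - 26\right) = \frac{5}{3} + 64 \left(-28\right) = \frac{5}{3} - 1792 = - \frac{5371}{3}$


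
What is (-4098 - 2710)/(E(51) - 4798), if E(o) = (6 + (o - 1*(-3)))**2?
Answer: 3404/599 ≈ 5.6828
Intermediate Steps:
E(o) = (9 + o)**2 (E(o) = (6 + (o + 3))**2 = (6 + (3 + o))**2 = (9 + o)**2)
(-4098 - 2710)/(E(51) - 4798) = (-4098 - 2710)/((9 + 51)**2 - 4798) = -6808/(60**2 - 4798) = -6808/(3600 - 4798) = -6808/(-1198) = -6808*(-1/1198) = 3404/599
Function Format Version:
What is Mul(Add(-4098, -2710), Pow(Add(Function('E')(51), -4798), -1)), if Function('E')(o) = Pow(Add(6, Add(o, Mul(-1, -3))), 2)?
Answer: Rational(3404, 599) ≈ 5.6828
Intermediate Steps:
Function('E')(o) = Pow(Add(9, o), 2) (Function('E')(o) = Pow(Add(6, Add(o, 3)), 2) = Pow(Add(6, Add(3, o)), 2) = Pow(Add(9, o), 2))
Mul(Add(-4098, -2710), Pow(Add(Function('E')(51), -4798), -1)) = Mul(Add(-4098, -2710), Pow(Add(Pow(Add(9, 51), 2), -4798), -1)) = Mul(-6808, Pow(Add(Pow(60, 2), -4798), -1)) = Mul(-6808, Pow(Add(3600, -4798), -1)) = Mul(-6808, Pow(-1198, -1)) = Mul(-6808, Rational(-1, 1198)) = Rational(3404, 599)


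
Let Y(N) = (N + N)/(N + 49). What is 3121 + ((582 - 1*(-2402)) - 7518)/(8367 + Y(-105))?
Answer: 104482307/33483 ≈ 3120.5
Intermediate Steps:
Y(N) = 2*N/(49 + N) (Y(N) = (2*N)/(49 + N) = 2*N/(49 + N))
3121 + ((582 - 1*(-2402)) - 7518)/(8367 + Y(-105)) = 3121 + ((582 - 1*(-2402)) - 7518)/(8367 + 2*(-105)/(49 - 105)) = 3121 + ((582 + 2402) - 7518)/(8367 + 2*(-105)/(-56)) = 3121 + (2984 - 7518)/(8367 + 2*(-105)*(-1/56)) = 3121 - 4534/(8367 + 15/4) = 3121 - 4534/33483/4 = 3121 - 4534*4/33483 = 3121 - 18136/33483 = 104482307/33483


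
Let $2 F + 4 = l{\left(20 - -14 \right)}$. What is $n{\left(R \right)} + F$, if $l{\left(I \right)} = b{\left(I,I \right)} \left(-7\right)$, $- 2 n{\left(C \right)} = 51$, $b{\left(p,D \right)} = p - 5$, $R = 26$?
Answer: $-129$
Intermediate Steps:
$b{\left(p,D \right)} = -5 + p$
$n{\left(C \right)} = - \frac{51}{2}$ ($n{\left(C \right)} = \left(- \frac{1}{2}\right) 51 = - \frac{51}{2}$)
$l{\left(I \right)} = 35 - 7 I$ ($l{\left(I \right)} = \left(-5 + I\right) \left(-7\right) = 35 - 7 I$)
$F = - \frac{207}{2}$ ($F = -2 + \frac{35 - 7 \left(20 - -14\right)}{2} = -2 + \frac{35 - 7 \left(20 + 14\right)}{2} = -2 + \frac{35 - 238}{2} = -2 + \frac{1}{2} \left(-203\right) = -2 - \frac{203}{2} = - \frac{207}{2} \approx -103.5$)
$n{\left(R \right)} + F = - \frac{51}{2} - \frac{207}{2} = -129$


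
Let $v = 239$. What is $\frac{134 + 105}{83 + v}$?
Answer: $\frac{239}{322} \approx 0.74224$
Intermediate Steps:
$\frac{134 + 105}{83 + v} = \frac{134 + 105}{83 + 239} = \frac{239}{322}$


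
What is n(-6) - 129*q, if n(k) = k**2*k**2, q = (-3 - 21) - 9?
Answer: 5553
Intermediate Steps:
q = -33 (q = -24 - 9 = -33)
n(k) = k**4
n(-6) - 129*q = (-6)**4 - 129*(-33) = 1296 + 4257 = 5553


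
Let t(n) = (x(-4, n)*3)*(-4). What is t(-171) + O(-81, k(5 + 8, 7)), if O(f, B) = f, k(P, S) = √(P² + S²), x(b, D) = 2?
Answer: -105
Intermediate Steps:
t(n) = -24 (t(n) = (2*3)*(-4) = 6*(-4) = -24)
t(-171) + O(-81, k(5 + 8, 7)) = -24 - 81 = -105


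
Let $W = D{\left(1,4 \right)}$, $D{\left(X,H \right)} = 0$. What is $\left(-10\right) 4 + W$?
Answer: $-40$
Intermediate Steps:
$W = 0$
$\left(-10\right) 4 + W = \left(-10\right) 4 + 0 = -40 + 0 = -40$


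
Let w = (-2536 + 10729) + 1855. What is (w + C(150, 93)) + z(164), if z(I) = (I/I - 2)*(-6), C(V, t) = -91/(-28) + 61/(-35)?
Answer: 1407771/140 ≈ 10056.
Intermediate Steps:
C(V, t) = 211/140 (C(V, t) = -91*(-1/28) + 61*(-1/35) = 13/4 - 61/35 = 211/140)
w = 10048 (w = 8193 + 1855 = 10048)
z(I) = 6 (z(I) = (1 - 2)*(-6) = -1*(-6) = 6)
(w + C(150, 93)) + z(164) = (10048 + 211/140) + 6 = 1406931/140 + 6 = 1407771/140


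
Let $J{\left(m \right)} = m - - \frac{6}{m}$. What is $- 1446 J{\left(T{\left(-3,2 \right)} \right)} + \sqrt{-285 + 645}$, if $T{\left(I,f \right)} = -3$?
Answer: $7230 + 6 \sqrt{10} \approx 7249.0$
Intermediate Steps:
$J{\left(m \right)} = m + \frac{6}{m}$
$- 1446 J{\left(T{\left(-3,2 \right)} \right)} + \sqrt{-285 + 645} = - 1446 \left(-3 + \frac{6}{-3}\right) + \sqrt{-285 + 645} = - 1446 \left(-3 + 6 \left(- \frac{1}{3}\right)\right) + \sqrt{360} = - 1446 \left(-3 - 2\right) + 6 \sqrt{10} = \left(-1446\right) \left(-5\right) + 6 \sqrt{10} = 7230 + 6 \sqrt{10}$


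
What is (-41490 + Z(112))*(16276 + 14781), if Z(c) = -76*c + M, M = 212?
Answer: -1546328030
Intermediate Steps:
Z(c) = 212 - 76*c (Z(c) = -76*c + 212 = 212 - 76*c)
(-41490 + Z(112))*(16276 + 14781) = (-41490 + (212 - 76*112))*(16276 + 14781) = (-41490 + (212 - 8512))*31057 = (-41490 - 8300)*31057 = -49790*31057 = -1546328030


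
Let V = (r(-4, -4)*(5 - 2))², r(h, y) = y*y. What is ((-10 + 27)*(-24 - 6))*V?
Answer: -1175040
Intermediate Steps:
r(h, y) = y²
V = 2304 (V = ((-4)²*(5 - 2))² = (16*3)² = 48² = 2304)
((-10 + 27)*(-24 - 6))*V = ((-10 + 27)*(-24 - 6))*2304 = (17*(-30))*2304 = -510*2304 = -1175040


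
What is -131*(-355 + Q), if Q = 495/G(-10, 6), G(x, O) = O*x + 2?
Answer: 2762135/58 ≈ 47623.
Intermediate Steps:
G(x, O) = 2 + O*x
Q = -495/58 (Q = 495/(2 + 6*(-10)) = 495/(2 - 60) = 495/(-58) = 495*(-1/58) = -495/58 ≈ -8.5345)
-131*(-355 + Q) = -131*(-355 - 495/58) = -131*(-21085/58) = 2762135/58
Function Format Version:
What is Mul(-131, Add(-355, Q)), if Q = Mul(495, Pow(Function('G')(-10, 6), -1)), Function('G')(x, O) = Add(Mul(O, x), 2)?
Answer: Rational(2762135, 58) ≈ 47623.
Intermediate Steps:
Function('G')(x, O) = Add(2, Mul(O, x))
Q = Rational(-495, 58) (Q = Mul(495, Pow(Add(2, Mul(6, -10)), -1)) = Mul(495, Pow(Add(2, -60), -1)) = Mul(495, Pow(-58, -1)) = Mul(495, Rational(-1, 58)) = Rational(-495, 58) ≈ -8.5345)
Mul(-131, Add(-355, Q)) = Mul(-131, Add(-355, Rational(-495, 58))) = Mul(-131, Rational(-21085, 58)) = Rational(2762135, 58)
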